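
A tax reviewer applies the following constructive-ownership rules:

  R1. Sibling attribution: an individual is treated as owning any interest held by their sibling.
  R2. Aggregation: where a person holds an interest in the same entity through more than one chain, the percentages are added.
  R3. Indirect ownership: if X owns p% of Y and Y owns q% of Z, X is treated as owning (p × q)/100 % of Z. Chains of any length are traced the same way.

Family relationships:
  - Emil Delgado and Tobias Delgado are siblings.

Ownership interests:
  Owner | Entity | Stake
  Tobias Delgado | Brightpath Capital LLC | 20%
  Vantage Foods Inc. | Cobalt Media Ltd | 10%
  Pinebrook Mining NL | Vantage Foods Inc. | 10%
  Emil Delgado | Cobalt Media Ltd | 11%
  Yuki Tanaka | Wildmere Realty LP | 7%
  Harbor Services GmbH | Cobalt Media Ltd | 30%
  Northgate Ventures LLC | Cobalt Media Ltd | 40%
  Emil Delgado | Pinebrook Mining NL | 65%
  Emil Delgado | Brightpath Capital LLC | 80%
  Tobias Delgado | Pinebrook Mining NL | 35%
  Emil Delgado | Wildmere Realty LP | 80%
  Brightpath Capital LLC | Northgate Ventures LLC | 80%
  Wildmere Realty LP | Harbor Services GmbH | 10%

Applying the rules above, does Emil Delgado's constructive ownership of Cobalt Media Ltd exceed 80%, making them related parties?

No

By sibling attribution (R1), Emil Delgado is treated as also owning Tobias Delgado's interest in Pinebrook Mining NL, giving 65% + 35% = 100%.
By sibling attribution (R1), Emil Delgado is treated as also owning Tobias Delgado's interest in Brightpath Capital LLC, giving 80% + 20% = 100%.
Chain via Pinebrook Mining NL → Vantage Foods Inc. (R3): 100% × 10% × 10% = 1% of Cobalt Media Ltd.
Chain via Brightpath Capital LLC → Northgate Ventures LLC (R3): 100% × 80% × 40% = 32% of Cobalt Media Ltd.
Chain via Wildmere Realty LP → Harbor Services GmbH (R3): 80% × 10% × 30% = 2.4% of Cobalt Media Ltd.
Direct interest in Cobalt Media Ltd: 11%.
Aggregating (R2): 1% + 32% + 2.4% + 11% = 46.4%.
46.4% does not exceed the 80% threshold, so Emil is not a related party to Cobalt Media Ltd.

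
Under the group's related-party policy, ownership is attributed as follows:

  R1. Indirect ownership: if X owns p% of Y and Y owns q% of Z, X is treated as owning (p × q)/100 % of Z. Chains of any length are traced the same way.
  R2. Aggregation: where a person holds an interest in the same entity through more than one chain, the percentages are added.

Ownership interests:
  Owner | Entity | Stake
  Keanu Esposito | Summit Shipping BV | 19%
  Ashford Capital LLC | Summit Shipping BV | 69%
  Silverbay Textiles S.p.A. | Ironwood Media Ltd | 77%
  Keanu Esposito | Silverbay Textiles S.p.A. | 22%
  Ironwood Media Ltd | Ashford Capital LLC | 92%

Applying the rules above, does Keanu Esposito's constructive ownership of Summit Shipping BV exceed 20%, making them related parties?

Chain via Silverbay Textiles S.p.A. → Ironwood Media Ltd → Ashford Capital LLC (R1): 22% × 77% × 92% × 69% = 10.753512% of Summit Shipping BV.
Direct interest in Summit Shipping BV: 19%.
Aggregating (R2): 10.753512% + 19% = 29.753512%.
29.753512% exceeds the 20% threshold, so Keanu is a related party to Summit Shipping BV.

Yes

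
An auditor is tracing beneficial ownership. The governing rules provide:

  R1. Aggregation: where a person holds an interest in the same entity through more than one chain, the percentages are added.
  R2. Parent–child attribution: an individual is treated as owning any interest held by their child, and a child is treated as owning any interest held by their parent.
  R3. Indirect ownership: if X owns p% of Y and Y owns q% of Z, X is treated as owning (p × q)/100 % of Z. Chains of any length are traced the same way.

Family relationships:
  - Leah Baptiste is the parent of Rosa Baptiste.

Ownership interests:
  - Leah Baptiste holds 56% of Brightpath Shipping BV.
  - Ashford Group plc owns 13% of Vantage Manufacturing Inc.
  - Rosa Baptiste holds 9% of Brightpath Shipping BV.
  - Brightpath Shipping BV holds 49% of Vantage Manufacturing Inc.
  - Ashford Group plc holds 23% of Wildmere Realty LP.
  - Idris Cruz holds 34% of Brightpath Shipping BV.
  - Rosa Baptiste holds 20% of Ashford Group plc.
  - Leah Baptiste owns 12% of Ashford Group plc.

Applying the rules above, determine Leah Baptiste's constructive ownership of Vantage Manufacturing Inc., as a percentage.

36.01%

By parent–child attribution (R2), Leah Baptiste is treated as also owning Rosa Baptiste's interest in Brightpath Shipping BV, giving 56% + 9% = 65%.
By parent–child attribution (R2), Leah Baptiste is treated as also owning Rosa Baptiste's interest in Ashford Group plc, giving 12% + 20% = 32%.
Chain via Brightpath Shipping BV (R3): 65% × 49% = 31.85% of Vantage Manufacturing Inc.
Chain via Ashford Group plc (R3): 32% × 13% = 4.16% of Vantage Manufacturing Inc.
Aggregating (R1): 31.85% + 4.16% = 36.01%.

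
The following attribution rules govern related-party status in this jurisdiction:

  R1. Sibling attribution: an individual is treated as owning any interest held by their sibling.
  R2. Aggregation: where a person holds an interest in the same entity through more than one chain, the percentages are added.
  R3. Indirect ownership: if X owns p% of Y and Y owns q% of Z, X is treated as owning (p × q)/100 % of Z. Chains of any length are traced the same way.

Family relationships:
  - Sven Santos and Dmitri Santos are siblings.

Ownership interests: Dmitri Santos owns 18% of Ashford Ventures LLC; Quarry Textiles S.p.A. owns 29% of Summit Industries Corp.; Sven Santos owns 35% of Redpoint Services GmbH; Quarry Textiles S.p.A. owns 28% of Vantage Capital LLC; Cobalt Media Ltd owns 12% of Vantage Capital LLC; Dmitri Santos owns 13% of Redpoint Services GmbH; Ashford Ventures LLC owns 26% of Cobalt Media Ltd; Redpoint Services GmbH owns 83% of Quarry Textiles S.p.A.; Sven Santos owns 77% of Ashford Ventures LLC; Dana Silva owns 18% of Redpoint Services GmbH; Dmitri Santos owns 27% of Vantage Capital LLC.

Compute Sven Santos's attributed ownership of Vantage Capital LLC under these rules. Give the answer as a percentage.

By sibling attribution (R1), Sven Santos is treated as also owning Dmitri Santos's interest in Ashford Ventures LLC, giving 77% + 18% = 95%.
By sibling attribution (R1), Sven Santos is treated as also owning Dmitri Santos's interest in Redpoint Services GmbH, giving 35% + 13% = 48%.
By sibling attribution (R1), Sven Santos is treated as owning Dmitri Santos's 27% interest in Vantage Capital LLC.
Chain via Ashford Ventures LLC → Cobalt Media Ltd (R3): 95% × 26% × 12% = 2.964% of Vantage Capital LLC.
Chain via Redpoint Services GmbH → Quarry Textiles S.p.A. (R3): 48% × 83% × 28% = 11.1552% of Vantage Capital LLC.
Direct interest in Vantage Capital LLC: 27%.
Aggregating (R2): 2.964% + 11.1552% + 27% = 41.1192%.

41.1192%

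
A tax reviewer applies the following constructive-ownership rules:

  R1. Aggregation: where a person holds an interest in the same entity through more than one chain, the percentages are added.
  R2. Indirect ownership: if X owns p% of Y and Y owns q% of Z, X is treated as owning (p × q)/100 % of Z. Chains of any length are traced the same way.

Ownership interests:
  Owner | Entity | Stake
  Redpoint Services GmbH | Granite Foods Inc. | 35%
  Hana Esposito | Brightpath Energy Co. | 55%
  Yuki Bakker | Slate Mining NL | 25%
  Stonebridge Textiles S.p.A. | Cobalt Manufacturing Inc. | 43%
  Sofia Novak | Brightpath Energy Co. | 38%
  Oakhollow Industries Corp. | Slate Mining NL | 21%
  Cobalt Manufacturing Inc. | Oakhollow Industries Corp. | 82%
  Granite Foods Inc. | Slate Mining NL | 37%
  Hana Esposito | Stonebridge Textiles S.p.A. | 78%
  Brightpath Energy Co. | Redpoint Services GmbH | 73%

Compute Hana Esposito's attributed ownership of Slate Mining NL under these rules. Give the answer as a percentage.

10.975013%

Chain via Brightpath Energy Co. → Redpoint Services GmbH → Granite Foods Inc. (R2): 55% × 73% × 35% × 37% = 5.199425% of Slate Mining NL.
Chain via Stonebridge Textiles S.p.A. → Cobalt Manufacturing Inc. → Oakhollow Industries Corp. (R2): 78% × 43% × 82% × 21% = 5.775588% of Slate Mining NL.
Aggregating (R1): 5.199425% + 5.775588% = 10.975013%.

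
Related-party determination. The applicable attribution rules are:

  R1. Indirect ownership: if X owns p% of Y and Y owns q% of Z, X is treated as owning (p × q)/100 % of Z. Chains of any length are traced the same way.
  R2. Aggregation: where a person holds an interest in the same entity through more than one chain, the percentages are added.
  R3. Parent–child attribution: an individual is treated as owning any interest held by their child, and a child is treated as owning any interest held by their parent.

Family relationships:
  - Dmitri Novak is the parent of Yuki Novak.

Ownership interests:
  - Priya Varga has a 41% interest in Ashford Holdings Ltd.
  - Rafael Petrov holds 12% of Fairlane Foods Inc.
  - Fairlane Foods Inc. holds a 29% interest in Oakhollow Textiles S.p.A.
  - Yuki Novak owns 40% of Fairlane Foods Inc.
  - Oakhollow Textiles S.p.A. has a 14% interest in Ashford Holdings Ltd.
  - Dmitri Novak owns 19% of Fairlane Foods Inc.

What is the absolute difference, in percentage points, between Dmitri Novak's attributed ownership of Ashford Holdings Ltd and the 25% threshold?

By parent–child attribution (R3), Dmitri Novak is treated as also owning Yuki Novak's interest in Fairlane Foods Inc, giving 19% + 40% = 59%.
Chain via Fairlane Foods Inc. → Oakhollow Textiles S.p.A. (R1): 59% × 29% × 14% = 2.3954% of Ashford Holdings Ltd.
2.3954% falls short of the 25% threshold by 22.6046 percentage points.

22.6046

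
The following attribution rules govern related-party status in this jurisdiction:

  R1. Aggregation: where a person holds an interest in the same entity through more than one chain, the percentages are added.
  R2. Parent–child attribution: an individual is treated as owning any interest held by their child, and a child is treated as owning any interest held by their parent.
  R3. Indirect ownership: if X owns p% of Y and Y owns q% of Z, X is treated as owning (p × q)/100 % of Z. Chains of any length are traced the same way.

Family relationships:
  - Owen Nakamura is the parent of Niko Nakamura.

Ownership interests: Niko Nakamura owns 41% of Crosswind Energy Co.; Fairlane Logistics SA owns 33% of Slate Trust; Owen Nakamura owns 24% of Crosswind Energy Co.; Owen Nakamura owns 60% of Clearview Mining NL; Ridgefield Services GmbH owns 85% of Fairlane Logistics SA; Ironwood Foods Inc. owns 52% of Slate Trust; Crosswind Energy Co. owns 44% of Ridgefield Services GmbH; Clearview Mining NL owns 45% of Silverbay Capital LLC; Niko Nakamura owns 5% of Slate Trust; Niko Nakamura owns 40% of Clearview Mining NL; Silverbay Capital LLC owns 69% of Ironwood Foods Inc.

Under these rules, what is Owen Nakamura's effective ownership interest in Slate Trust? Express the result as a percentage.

29.1683%

By parent–child attribution (R2), Owen Nakamura is treated as also owning Niko Nakamura's interest in Crosswind Energy Co, giving 24% + 41% = 65%.
By parent–child attribution (R2), Owen Nakamura is treated as also owning Niko Nakamura's interest in Clearview Mining NL, giving 60% + 40% = 100%.
By parent–child attribution (R2), Owen Nakamura is treated as owning Niko Nakamura's 5% interest in Slate Trust.
Chain via Crosswind Energy Co. → Ridgefield Services GmbH → Fairlane Logistics SA (R3): 65% × 44% × 85% × 33% = 8.0223% of Slate Trust.
Chain via Clearview Mining NL → Silverbay Capital LLC → Ironwood Foods Inc. (R3): 100% × 45% × 69% × 52% = 16.146% of Slate Trust.
Direct interest in Slate Trust: 5%.
Aggregating (R1): 8.0223% + 16.146% + 5% = 29.1683%.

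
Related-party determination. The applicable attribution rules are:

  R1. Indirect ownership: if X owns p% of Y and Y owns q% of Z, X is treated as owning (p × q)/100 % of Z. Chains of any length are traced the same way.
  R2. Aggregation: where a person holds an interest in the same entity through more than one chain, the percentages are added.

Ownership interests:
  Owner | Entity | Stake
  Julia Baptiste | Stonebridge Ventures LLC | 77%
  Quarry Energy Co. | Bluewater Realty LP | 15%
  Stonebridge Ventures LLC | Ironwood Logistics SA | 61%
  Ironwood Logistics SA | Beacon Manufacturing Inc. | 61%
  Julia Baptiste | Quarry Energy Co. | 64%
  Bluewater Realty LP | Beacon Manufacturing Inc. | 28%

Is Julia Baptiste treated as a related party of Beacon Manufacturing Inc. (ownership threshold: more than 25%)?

Chain via Stonebridge Ventures LLC → Ironwood Logistics SA (R1): 77% × 61% × 61% = 28.6517% of Beacon Manufacturing Inc.
Chain via Quarry Energy Co. → Bluewater Realty LP (R1): 64% × 15% × 28% = 2.688% of Beacon Manufacturing Inc.
Aggregating (R2): 28.6517% + 2.688% = 31.3397%.
31.3397% exceeds the 25% threshold, so Julia is a related party to Beacon Manufacturing Inc.

Yes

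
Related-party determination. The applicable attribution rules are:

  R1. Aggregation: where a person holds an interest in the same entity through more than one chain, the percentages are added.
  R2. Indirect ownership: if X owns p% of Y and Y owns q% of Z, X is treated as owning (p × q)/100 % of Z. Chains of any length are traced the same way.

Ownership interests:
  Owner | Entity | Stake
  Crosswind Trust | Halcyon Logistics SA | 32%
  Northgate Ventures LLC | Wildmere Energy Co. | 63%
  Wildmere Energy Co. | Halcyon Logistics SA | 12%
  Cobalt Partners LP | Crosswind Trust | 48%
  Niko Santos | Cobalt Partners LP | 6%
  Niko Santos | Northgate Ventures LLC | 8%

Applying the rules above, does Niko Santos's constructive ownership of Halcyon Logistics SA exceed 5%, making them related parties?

Chain via Cobalt Partners LP → Crosswind Trust (R2): 6% × 48% × 32% = 0.9216% of Halcyon Logistics SA.
Chain via Northgate Ventures LLC → Wildmere Energy Co. (R2): 8% × 63% × 12% = 0.6048% of Halcyon Logistics SA.
Aggregating (R1): 0.9216% + 0.6048% = 1.5264%.
1.5264% does not exceed the 5% threshold, so Niko is not a related party to Halcyon Logistics SA.

No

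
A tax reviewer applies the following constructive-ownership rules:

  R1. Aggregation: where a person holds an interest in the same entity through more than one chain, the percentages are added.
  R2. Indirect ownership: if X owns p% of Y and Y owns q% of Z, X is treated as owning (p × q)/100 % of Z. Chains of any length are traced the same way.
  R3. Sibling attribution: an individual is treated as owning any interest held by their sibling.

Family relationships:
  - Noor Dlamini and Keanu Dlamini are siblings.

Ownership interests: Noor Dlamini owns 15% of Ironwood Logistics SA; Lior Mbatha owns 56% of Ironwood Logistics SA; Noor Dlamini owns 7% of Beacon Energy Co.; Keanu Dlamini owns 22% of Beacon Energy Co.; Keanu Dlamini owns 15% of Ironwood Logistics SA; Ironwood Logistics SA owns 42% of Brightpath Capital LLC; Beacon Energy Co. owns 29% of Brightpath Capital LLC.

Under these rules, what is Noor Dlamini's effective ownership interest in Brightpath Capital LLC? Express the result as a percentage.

By sibling attribution (R3), Noor Dlamini is treated as also owning Keanu Dlamini's interest in Beacon Energy Co, giving 7% + 22% = 29%.
By sibling attribution (R3), Noor Dlamini is treated as also owning Keanu Dlamini's interest in Ironwood Logistics SA, giving 15% + 15% = 30%.
Chain via Beacon Energy Co. (R2): 29% × 29% = 8.41% of Brightpath Capital LLC.
Chain via Ironwood Logistics SA (R2): 30% × 42% = 12.6% of Brightpath Capital LLC.
Aggregating (R1): 8.41% + 12.6% = 21.01%.

21.01%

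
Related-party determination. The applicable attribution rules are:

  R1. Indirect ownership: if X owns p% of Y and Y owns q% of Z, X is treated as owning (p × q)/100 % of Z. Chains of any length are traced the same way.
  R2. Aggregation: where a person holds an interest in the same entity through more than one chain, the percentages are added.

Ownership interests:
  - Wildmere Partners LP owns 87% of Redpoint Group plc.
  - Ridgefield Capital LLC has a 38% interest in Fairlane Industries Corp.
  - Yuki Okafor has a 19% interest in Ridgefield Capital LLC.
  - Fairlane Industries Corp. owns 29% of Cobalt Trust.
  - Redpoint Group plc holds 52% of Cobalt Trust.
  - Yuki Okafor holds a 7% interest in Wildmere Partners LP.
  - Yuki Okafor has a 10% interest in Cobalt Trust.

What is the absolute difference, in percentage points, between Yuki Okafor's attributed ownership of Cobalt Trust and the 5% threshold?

10.2606

Chain via Wildmere Partners LP → Redpoint Group plc (R1): 7% × 87% × 52% = 3.1668% of Cobalt Trust.
Chain via Ridgefield Capital LLC → Fairlane Industries Corp. (R1): 19% × 38% × 29% = 2.0938% of Cobalt Trust.
Direct interest in Cobalt Trust: 10%.
Aggregating (R2): 3.1668% + 2.0938% + 10% = 15.2606%.
15.2606% exceeds the 5% threshold by 10.2606 percentage points.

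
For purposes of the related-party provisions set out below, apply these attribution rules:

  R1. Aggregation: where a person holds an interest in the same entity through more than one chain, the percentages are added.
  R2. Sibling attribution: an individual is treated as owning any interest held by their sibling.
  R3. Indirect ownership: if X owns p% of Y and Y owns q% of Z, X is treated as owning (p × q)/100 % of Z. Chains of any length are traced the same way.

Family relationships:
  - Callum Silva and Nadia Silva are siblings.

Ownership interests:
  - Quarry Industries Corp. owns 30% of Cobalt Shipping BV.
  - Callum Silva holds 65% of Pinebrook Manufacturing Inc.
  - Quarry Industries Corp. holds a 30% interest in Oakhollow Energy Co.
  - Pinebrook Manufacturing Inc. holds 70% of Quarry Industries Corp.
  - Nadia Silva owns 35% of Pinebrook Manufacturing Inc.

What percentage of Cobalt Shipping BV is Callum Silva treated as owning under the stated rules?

By sibling attribution (R2), Callum Silva is treated as also owning Nadia Silva's interest in Pinebrook Manufacturing Inc, giving 65% + 35% = 100%.
Chain via Pinebrook Manufacturing Inc. → Quarry Industries Corp. (R3): 100% × 70% × 30% = 21% of Cobalt Shipping BV.

21%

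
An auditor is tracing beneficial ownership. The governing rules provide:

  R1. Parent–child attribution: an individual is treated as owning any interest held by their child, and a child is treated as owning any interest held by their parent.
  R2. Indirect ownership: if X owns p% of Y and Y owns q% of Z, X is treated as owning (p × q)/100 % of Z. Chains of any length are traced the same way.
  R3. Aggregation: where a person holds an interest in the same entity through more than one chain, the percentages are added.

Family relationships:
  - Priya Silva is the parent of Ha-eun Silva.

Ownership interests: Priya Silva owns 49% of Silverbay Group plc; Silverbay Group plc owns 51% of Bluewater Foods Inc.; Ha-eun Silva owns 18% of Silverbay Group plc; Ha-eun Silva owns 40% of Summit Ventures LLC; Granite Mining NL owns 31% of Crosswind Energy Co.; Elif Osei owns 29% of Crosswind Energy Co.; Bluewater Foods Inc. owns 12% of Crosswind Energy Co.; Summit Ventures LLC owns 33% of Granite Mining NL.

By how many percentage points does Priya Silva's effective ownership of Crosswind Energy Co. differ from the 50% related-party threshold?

By parent–child attribution (R1), Priya Silva is treated as also owning Ha-eun Silva's interest in Silverbay Group plc, giving 49% + 18% = 67%.
By parent–child attribution (R1), Priya Silva is treated as owning Ha-eun Silva's 40% interest in Summit Ventures LLC.
Chain via Silverbay Group plc → Bluewater Foods Inc. (R2): 67% × 51% × 12% = 4.1004% of Crosswind Energy Co.
Chain via Summit Ventures LLC → Granite Mining NL (R2): 40% × 33% × 31% = 4.092% of Crosswind Energy Co.
Aggregating (R3): 4.1004% + 4.092% = 8.1924%.
8.1924% falls short of the 50% threshold by 41.8076 percentage points.

41.8076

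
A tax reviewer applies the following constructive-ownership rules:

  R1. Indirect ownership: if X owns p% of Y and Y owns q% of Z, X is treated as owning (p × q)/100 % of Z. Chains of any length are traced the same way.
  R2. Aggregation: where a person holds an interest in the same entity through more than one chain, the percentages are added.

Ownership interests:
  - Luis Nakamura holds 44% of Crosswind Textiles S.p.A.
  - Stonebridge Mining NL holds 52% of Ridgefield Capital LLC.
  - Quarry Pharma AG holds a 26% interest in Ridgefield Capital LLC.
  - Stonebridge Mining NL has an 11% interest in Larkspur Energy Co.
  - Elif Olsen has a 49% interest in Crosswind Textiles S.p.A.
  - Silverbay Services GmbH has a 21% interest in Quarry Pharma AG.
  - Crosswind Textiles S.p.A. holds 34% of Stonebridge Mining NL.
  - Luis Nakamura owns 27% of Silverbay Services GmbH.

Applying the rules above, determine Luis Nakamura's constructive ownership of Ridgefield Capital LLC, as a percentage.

Chain via Crosswind Textiles S.p.A. → Stonebridge Mining NL (R1): 44% × 34% × 52% = 7.7792% of Ridgefield Capital LLC.
Chain via Silverbay Services GmbH → Quarry Pharma AG (R1): 27% × 21% × 26% = 1.4742% of Ridgefield Capital LLC.
Aggregating (R2): 7.7792% + 1.4742% = 9.2534%.

9.2534%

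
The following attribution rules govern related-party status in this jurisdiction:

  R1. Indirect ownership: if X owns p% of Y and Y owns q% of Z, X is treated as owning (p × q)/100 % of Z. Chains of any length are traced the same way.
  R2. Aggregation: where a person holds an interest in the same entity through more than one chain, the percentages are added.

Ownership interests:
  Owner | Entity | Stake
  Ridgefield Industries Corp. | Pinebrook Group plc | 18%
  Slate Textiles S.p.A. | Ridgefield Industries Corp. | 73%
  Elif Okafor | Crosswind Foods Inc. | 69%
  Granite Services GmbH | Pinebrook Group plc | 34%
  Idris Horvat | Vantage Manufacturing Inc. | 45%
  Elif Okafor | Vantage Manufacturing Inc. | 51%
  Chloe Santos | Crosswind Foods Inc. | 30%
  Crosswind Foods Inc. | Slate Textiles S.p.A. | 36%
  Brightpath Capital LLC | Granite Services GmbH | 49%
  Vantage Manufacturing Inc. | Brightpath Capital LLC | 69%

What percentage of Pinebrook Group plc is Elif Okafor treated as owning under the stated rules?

9.12663%

Chain via Vantage Manufacturing Inc. → Brightpath Capital LLC → Granite Services GmbH (R1): 51% × 69% × 49% × 34% = 5.862654% of Pinebrook Group plc.
Chain via Crosswind Foods Inc. → Slate Textiles S.p.A. → Ridgefield Industries Corp. (R1): 69% × 36% × 73% × 18% = 3.263976% of Pinebrook Group plc.
Aggregating (R2): 5.862654% + 3.263976% = 9.12663%.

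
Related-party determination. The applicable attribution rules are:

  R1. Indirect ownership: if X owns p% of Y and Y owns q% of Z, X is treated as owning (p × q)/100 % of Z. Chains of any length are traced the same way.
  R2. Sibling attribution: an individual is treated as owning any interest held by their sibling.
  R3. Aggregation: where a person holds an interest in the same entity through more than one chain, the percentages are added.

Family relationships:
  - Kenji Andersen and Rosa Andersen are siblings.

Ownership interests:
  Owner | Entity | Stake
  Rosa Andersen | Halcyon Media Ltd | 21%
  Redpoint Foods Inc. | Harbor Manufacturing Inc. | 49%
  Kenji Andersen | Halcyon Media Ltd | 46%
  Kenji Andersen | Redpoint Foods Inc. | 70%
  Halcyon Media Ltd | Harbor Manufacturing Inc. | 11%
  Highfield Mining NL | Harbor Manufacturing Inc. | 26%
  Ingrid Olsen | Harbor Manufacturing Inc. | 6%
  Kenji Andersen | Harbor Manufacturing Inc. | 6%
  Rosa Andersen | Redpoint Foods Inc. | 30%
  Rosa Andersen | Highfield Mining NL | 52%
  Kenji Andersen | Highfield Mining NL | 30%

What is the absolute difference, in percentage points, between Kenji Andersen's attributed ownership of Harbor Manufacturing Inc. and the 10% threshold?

By sibling attribution (R2), Kenji Andersen is treated as also owning Rosa Andersen's interest in Highfield Mining NL, giving 30% + 52% = 82%.
By sibling attribution (R2), Kenji Andersen is treated as also owning Rosa Andersen's interest in Redpoint Foods Inc, giving 70% + 30% = 100%.
By sibling attribution (R2), Kenji Andersen is treated as also owning Rosa Andersen's interest in Halcyon Media Ltd, giving 46% + 21% = 67%.
Chain via Highfield Mining NL (R1): 82% × 26% = 21.32% of Harbor Manufacturing Inc.
Chain via Redpoint Foods Inc. (R1): 100% × 49% = 49% of Harbor Manufacturing Inc.
Chain via Halcyon Media Ltd (R1): 67% × 11% = 7.37% of Harbor Manufacturing Inc.
Direct interest in Harbor Manufacturing Inc: 6%.
Aggregating (R3): 21.32% + 49% + 7.37% + 6% = 83.69%.
83.69% exceeds the 10% threshold by 73.69 percentage points.

73.69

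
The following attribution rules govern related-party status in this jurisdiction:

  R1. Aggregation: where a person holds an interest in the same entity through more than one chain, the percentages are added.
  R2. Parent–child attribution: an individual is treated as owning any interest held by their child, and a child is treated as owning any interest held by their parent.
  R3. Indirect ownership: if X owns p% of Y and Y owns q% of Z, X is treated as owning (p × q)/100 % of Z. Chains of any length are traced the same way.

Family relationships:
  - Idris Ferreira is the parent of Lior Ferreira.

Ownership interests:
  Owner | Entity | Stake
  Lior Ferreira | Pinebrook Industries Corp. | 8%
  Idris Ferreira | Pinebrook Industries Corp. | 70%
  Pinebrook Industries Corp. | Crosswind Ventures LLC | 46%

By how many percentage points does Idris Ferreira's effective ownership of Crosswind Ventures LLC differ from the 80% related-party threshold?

44.12

By parent–child attribution (R2), Idris Ferreira is treated as also owning Lior Ferreira's interest in Pinebrook Industries Corp, giving 70% + 8% = 78%.
Chain via Pinebrook Industries Corp. (R3): 78% × 46% = 35.88% of Crosswind Ventures LLC.
35.88% falls short of the 80% threshold by 44.12 percentage points.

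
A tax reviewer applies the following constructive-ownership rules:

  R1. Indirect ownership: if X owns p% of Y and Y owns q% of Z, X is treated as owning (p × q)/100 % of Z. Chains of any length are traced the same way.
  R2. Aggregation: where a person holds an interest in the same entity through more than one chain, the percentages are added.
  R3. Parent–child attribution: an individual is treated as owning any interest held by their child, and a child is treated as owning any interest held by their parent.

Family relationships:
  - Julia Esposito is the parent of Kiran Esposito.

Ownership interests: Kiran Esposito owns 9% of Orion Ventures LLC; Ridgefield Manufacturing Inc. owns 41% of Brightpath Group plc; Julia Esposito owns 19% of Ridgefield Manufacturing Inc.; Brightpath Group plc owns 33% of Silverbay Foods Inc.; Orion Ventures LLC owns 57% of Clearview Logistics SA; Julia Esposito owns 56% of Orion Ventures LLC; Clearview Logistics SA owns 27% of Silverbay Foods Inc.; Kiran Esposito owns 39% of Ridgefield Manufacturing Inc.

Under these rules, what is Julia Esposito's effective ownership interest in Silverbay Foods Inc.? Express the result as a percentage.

17.8509%

By parent–child attribution (R3), Julia Esposito is treated as also owning Kiran Esposito's interest in Orion Ventures LLC, giving 56% + 9% = 65%.
By parent–child attribution (R3), Julia Esposito is treated as also owning Kiran Esposito's interest in Ridgefield Manufacturing Inc, giving 19% + 39% = 58%.
Chain via Orion Ventures LLC → Clearview Logistics SA (R1): 65% × 57% × 27% = 10.0035% of Silverbay Foods Inc.
Chain via Ridgefield Manufacturing Inc. → Brightpath Group plc (R1): 58% × 41% × 33% = 7.8474% of Silverbay Foods Inc.
Aggregating (R2): 10.0035% + 7.8474% = 17.8509%.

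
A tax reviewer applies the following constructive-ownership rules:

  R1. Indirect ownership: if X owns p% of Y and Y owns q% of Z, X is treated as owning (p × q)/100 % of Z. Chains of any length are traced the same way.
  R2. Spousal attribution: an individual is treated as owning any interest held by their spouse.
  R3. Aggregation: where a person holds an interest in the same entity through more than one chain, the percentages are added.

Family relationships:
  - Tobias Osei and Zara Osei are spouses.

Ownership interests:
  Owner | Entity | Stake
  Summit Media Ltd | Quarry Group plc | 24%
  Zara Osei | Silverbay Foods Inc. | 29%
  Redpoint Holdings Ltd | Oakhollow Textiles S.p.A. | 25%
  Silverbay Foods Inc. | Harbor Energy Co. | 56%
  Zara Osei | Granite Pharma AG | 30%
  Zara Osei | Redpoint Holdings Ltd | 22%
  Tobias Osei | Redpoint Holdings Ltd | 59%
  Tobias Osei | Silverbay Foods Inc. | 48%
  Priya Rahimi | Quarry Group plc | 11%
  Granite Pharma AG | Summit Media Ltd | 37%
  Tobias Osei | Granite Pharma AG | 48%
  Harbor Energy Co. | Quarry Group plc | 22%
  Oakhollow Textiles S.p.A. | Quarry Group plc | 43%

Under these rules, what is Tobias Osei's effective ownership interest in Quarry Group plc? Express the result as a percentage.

By spousal attribution (R2), Tobias Osei is treated as also owning Zara Osei's interest in Granite Pharma AG, giving 48% + 30% = 78%.
By spousal attribution (R2), Tobias Osei is treated as also owning Zara Osei's interest in Silverbay Foods Inc, giving 48% + 29% = 77%.
By spousal attribution (R2), Tobias Osei is treated as also owning Zara Osei's interest in Redpoint Holdings Ltd, giving 59% + 22% = 81%.
Chain via Granite Pharma AG → Summit Media Ltd (R1): 78% × 37% × 24% = 6.9264% of Quarry Group plc.
Chain via Silverbay Foods Inc. → Harbor Energy Co. (R1): 77% × 56% × 22% = 9.4864% of Quarry Group plc.
Chain via Redpoint Holdings Ltd → Oakhollow Textiles S.p.A. (R1): 81% × 25% × 43% = 8.7075% of Quarry Group plc.
Aggregating (R3): 6.9264% + 9.4864% + 8.7075% = 25.1203%.

25.1203%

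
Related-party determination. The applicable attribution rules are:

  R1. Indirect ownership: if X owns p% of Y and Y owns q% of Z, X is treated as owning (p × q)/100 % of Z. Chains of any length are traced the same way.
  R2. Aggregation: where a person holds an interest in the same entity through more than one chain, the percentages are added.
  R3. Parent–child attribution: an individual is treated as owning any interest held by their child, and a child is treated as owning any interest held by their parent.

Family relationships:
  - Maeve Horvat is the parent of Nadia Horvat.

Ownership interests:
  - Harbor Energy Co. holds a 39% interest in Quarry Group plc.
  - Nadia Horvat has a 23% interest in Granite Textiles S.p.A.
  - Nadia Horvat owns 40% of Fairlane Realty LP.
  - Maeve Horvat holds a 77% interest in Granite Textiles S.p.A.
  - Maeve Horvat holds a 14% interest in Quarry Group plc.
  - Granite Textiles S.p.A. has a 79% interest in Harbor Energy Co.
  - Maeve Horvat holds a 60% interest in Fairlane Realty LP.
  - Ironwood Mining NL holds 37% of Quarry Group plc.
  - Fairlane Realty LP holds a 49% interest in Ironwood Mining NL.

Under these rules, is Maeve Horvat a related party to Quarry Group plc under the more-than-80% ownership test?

No

By parent–child attribution (R3), Maeve Horvat is treated as also owning Nadia Horvat's interest in Fairlane Realty LP, giving 60% + 40% = 100%.
By parent–child attribution (R3), Maeve Horvat is treated as also owning Nadia Horvat's interest in Granite Textiles S.p.A, giving 77% + 23% = 100%.
Chain via Fairlane Realty LP → Ironwood Mining NL (R1): 100% × 49% × 37% = 18.13% of Quarry Group plc.
Chain via Granite Textiles S.p.A. → Harbor Energy Co. (R1): 100% × 79% × 39% = 30.81% of Quarry Group plc.
Direct interest in Quarry Group plc: 14%.
Aggregating (R2): 18.13% + 30.81% + 14% = 62.94%.
62.94% does not exceed the 80% threshold, so Maeve is not a related party to Quarry Group plc.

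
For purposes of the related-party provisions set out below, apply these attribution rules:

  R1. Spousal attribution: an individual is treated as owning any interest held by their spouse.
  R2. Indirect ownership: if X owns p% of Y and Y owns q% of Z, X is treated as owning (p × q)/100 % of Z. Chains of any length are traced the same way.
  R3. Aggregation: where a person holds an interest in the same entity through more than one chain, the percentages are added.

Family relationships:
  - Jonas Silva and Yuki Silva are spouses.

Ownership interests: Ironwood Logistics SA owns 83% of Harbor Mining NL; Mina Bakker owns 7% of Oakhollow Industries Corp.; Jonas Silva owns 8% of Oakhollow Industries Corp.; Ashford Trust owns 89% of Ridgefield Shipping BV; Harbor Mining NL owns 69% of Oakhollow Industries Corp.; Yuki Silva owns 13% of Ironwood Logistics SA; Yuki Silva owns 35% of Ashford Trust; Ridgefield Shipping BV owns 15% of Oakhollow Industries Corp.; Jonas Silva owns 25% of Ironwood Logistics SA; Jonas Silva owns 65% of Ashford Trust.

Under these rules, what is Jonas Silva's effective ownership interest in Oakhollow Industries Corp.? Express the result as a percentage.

By spousal attribution (R1), Jonas Silva is treated as also owning Yuki Silva's interest in Ironwood Logistics SA, giving 25% + 13% = 38%.
By spousal attribution (R1), Jonas Silva is treated as also owning Yuki Silva's interest in Ashford Trust, giving 65% + 35% = 100%.
Chain via Ironwood Logistics SA → Harbor Mining NL (R2): 38% × 83% × 69% = 21.7626% of Oakhollow Industries Corp.
Chain via Ashford Trust → Ridgefield Shipping BV (R2): 100% × 89% × 15% = 13.35% of Oakhollow Industries Corp.
Direct interest in Oakhollow Industries Corp: 8%.
Aggregating (R3): 21.7626% + 13.35% + 8% = 43.1126%.

43.1126%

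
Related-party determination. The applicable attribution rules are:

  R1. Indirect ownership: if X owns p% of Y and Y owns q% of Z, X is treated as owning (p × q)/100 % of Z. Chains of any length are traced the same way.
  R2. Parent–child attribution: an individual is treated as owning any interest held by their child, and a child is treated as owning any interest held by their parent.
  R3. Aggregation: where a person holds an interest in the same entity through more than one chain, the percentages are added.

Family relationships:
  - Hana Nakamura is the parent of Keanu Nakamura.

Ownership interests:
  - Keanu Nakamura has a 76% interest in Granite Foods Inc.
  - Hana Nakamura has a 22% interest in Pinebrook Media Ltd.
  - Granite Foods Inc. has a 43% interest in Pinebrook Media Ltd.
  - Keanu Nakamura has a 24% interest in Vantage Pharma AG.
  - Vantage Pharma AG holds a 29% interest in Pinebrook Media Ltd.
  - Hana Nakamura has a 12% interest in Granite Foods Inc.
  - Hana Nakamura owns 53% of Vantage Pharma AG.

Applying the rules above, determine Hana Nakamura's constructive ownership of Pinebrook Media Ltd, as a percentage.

By parent–child attribution (R2), Hana Nakamura is treated as also owning Keanu Nakamura's interest in Vantage Pharma AG, giving 53% + 24% = 77%.
By parent–child attribution (R2), Hana Nakamura is treated as also owning Keanu Nakamura's interest in Granite Foods Inc, giving 12% + 76% = 88%.
Chain via Vantage Pharma AG (R1): 77% × 29% = 22.33% of Pinebrook Media Ltd.
Chain via Granite Foods Inc. (R1): 88% × 43% = 37.84% of Pinebrook Media Ltd.
Direct interest in Pinebrook Media Ltd: 22%.
Aggregating (R3): 22.33% + 37.84% + 22% = 82.17%.

82.17%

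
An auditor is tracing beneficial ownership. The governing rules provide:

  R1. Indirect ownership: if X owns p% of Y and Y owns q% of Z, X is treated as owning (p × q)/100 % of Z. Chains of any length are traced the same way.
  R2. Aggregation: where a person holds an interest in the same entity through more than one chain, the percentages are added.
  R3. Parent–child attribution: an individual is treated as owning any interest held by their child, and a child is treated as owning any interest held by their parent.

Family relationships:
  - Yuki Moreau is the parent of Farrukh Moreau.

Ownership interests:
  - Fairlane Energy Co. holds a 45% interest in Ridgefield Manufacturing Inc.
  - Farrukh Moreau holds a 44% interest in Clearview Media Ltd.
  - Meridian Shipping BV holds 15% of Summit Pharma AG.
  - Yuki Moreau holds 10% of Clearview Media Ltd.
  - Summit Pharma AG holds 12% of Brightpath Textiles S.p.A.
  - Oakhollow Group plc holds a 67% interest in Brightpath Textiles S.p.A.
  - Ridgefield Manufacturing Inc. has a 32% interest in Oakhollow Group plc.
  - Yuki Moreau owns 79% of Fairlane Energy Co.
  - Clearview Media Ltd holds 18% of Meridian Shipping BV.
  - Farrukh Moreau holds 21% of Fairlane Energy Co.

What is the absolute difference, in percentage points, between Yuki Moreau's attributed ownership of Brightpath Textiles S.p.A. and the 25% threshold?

15.17704

By parent–child attribution (R3), Yuki Moreau is treated as also owning Farrukh Moreau's interest in Fairlane Energy Co, giving 79% + 21% = 100%.
By parent–child attribution (R3), Yuki Moreau is treated as also owning Farrukh Moreau's interest in Clearview Media Ltd, giving 10% + 44% = 54%.
Chain via Fairlane Energy Co. → Ridgefield Manufacturing Inc. → Oakhollow Group plc (R1): 100% × 45% × 32% × 67% = 9.648% of Brightpath Textiles S.p.A.
Chain via Clearview Media Ltd → Meridian Shipping BV → Summit Pharma AG (R1): 54% × 18% × 15% × 12% = 0.17496% of Brightpath Textiles S.p.A.
Aggregating (R2): 9.648% + 0.17496% = 9.82296%.
9.82296% falls short of the 25% threshold by 15.17704 percentage points.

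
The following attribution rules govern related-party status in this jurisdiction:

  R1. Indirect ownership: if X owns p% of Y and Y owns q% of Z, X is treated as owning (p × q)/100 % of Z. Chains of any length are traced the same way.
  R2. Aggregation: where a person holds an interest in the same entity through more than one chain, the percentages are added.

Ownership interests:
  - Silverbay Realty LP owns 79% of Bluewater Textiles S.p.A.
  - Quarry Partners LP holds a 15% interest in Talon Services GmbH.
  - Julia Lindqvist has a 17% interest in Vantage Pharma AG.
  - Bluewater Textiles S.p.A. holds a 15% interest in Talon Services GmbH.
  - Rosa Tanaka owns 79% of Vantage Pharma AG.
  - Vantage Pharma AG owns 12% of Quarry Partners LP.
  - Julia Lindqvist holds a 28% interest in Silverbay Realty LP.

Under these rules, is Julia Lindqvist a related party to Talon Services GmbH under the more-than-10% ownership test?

No

Chain via Vantage Pharma AG → Quarry Partners LP (R1): 17% × 12% × 15% = 0.306% of Talon Services GmbH.
Chain via Silverbay Realty LP → Bluewater Textiles S.p.A. (R1): 28% × 79% × 15% = 3.318% of Talon Services GmbH.
Aggregating (R2): 0.306% + 3.318% = 3.624%.
3.624% does not exceed the 10% threshold, so Julia is not a related party to Talon Services GmbH.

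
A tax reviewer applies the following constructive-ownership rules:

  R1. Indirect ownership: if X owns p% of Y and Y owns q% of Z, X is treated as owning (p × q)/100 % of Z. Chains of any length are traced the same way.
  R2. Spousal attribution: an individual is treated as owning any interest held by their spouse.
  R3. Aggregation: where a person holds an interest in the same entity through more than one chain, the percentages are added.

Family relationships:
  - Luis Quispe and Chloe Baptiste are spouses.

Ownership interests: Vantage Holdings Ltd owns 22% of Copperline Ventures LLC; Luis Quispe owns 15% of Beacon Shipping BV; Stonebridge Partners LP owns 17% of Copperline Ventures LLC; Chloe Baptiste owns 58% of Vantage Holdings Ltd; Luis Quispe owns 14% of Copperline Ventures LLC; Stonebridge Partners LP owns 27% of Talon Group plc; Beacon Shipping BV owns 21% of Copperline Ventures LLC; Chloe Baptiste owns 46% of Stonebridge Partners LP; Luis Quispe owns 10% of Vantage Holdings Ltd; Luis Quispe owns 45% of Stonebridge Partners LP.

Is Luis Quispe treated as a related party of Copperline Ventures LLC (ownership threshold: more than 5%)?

Yes

By spousal attribution (R2), Luis Quispe is treated as also owning Chloe Baptiste's interest in Vantage Holdings Ltd, giving 10% + 58% = 68%.
By spousal attribution (R2), Luis Quispe is treated as also owning Chloe Baptiste's interest in Stonebridge Partners LP, giving 45% + 46% = 91%.
Chain via Vantage Holdings Ltd (R1): 68% × 22% = 14.96% of Copperline Ventures LLC.
Chain via Stonebridge Partners LP (R1): 91% × 17% = 15.47% of Copperline Ventures LLC.
Chain via Beacon Shipping BV (R1): 15% × 21% = 3.15% of Copperline Ventures LLC.
Direct interest in Copperline Ventures LLC: 14%.
Aggregating (R3): 14.96% + 15.47% + 3.15% + 14% = 47.58%.
47.58% exceeds the 5% threshold, so Luis is a related party to Copperline Ventures LLC.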